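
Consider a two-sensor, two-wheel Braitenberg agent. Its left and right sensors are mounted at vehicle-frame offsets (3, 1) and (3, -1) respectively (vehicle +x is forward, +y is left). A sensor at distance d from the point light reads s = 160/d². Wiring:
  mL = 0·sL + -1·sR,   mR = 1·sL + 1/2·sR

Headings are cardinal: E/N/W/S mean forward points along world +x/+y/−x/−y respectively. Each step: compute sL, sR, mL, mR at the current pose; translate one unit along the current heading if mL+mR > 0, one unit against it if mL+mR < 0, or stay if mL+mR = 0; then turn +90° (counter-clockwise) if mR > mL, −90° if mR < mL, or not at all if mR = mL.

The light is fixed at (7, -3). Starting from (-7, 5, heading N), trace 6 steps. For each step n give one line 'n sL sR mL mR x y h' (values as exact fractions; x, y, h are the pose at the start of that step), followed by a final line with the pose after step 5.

0 80/173 16/29 -16/29 3704/5017 -7 5 N
1 160/353 160/389 -160/389 90480/137317 -7 6 W
2 20/29 40/73 -40/73 2040/2117 -8 6 S
3 32/45 160/193 -160/193 9776/8685 -8 5 E
4 80/173 16/29 -16/29 3704/5017 -7 5 N
5 160/353 160/389 -160/389 90480/137317 -7 6 W
final -8 6 S

n=0: pose=(-7,5,N); sL=80/173, sR=16/29; mL=-16/29, mR=3704/5017; mL+mR=936/5017 → advance +1; mR−mL=6472/5017 → turn +1·90°
n=1: pose=(-7,6,W); sL=160/353, sR=160/389; mL=-160/389, mR=90480/137317; mL+mR=34000/137317 → advance +1; mR−mL=146960/137317 → turn +1·90°
n=2: pose=(-8,6,S); sL=20/29, sR=40/73; mL=-40/73, mR=2040/2117; mL+mR=880/2117 → advance +1; mR−mL=3200/2117 → turn +1·90°
n=3: pose=(-8,5,E); sL=32/45, sR=160/193; mL=-160/193, mR=9776/8685; mL+mR=2576/8685 → advance +1; mR−mL=16976/8685 → turn +1·90°
n=4: pose=(-7,5,N); sL=80/173, sR=16/29; mL=-16/29, mR=3704/5017; mL+mR=936/5017 → advance +1; mR−mL=6472/5017 → turn +1·90°
n=5: pose=(-7,6,W); sL=160/353, sR=160/389; mL=-160/389, mR=90480/137317; mL+mR=34000/137317 → advance +1; mR−mL=146960/137317 → turn +1·90°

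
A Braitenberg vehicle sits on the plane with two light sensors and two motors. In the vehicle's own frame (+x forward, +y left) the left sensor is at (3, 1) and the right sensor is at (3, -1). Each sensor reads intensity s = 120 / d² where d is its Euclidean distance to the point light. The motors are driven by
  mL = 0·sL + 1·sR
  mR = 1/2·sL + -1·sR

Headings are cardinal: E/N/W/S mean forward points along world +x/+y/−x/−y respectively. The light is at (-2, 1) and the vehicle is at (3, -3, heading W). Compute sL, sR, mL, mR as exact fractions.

left sensor world pos  = (0, -4); dL² = 29
right sensor world pos = (0, -2); dR² = 13
sL = 120/29 = 120/29
sR = 120/13 = 120/13
mL = 0·sL + 1·sR = 120/13
mR = 1/2·sL + -1·sR = -2700/377

120/29 120/13 120/13 -2700/377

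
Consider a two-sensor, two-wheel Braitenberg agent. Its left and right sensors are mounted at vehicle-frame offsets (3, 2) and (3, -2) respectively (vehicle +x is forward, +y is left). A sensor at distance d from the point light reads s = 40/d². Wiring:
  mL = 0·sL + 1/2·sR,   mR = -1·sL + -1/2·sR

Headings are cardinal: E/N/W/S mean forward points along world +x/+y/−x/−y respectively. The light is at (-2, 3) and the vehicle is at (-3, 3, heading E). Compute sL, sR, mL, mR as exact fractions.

left sensor world pos  = (0, 5); dL² = 8
right sensor world pos = (0, 1); dR² = 8
sL = 40/8 = 5
sR = 40/8 = 5
mL = 0·sL + 1/2·sR = 5/2
mR = -1·sL + -1/2·sR = -15/2

5 5 5/2 -15/2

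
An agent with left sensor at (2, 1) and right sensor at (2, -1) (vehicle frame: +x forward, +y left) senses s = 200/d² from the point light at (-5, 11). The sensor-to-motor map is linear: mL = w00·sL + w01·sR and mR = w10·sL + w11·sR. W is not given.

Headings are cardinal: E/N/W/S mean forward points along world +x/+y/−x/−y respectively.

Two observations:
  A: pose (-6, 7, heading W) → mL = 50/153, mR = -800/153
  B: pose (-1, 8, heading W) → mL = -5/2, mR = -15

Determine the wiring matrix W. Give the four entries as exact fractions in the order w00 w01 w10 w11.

1 -1/2 1 -1

obs A: pose=(-6,7,W) → sL=100/17, sR=100/9, mL=50/153, mR=-800/153
obs B: pose=(-1,8,W) → sL=10, sR=25, mL=-5/2, mR=-15
sensor matrix S = [[100/17, 100/9], [10, 25]]; det S = 5500/153
solve [mL_A; mL_B] = S·[w00; w01] and [mR_A; mR_B] = S·[w10; w11]:
  w00 = 1, w01 = -1/2, w10 = 1, w11 = -1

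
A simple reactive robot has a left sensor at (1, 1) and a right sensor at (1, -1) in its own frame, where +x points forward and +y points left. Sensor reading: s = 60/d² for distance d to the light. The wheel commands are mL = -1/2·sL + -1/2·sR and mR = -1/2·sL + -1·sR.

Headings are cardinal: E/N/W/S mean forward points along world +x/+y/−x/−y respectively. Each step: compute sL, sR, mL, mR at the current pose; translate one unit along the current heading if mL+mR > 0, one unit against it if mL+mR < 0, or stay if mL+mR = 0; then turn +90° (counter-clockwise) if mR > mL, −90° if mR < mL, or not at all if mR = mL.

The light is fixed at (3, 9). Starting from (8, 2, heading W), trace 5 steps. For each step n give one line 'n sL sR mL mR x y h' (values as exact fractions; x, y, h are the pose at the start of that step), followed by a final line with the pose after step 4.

0 3/4 15/13 -99/104 -159/104 8 2 W
1 60/61 12/17 -876/1037 -1242/1037 9 2 N
2 30/49 6/13 -342/637 -489/637 9 1 E
3 20/39 60/97 -2140/3783 -3310/3783 8 1 S
4 3/4 15/13 -99/104 -159/104 8 2 W
final 9 2 N

n=0: pose=(8,2,W); sL=3/4, sR=15/13; mL=-99/104, mR=-159/104; mL+mR=-129/52 → advance -1; mR−mL=-15/26 → turn -1·90°
n=1: pose=(9,2,N); sL=60/61, sR=12/17; mL=-876/1037, mR=-1242/1037; mL+mR=-2118/1037 → advance -1; mR−mL=-6/17 → turn -1·90°
n=2: pose=(9,1,E); sL=30/49, sR=6/13; mL=-342/637, mR=-489/637; mL+mR=-831/637 → advance -1; mR−mL=-3/13 → turn -1·90°
n=3: pose=(8,1,S); sL=20/39, sR=60/97; mL=-2140/3783, mR=-3310/3783; mL+mR=-5450/3783 → advance -1; mR−mL=-30/97 → turn -1·90°
n=4: pose=(8,2,W); sL=3/4, sR=15/13; mL=-99/104, mR=-159/104; mL+mR=-129/52 → advance -1; mR−mL=-15/26 → turn -1·90°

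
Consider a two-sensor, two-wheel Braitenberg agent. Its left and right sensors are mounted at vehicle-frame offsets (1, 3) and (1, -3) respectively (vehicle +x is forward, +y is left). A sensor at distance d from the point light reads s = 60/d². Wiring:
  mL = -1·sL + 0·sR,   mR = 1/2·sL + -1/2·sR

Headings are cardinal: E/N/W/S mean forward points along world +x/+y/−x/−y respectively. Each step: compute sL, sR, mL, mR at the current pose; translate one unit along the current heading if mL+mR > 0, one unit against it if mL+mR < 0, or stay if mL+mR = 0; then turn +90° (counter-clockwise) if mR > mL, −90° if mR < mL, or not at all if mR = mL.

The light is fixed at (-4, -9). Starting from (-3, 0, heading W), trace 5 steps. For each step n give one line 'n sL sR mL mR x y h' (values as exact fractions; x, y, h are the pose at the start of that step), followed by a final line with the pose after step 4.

n=0: pose=(-3,0,W); sL=5/3, sR=5/12; mL=-5/3, mR=5/8; mL+mR=-25/24 → advance -1; mR−mL=55/24 → turn +1·90°
n=1: pose=(-2,0,S); sL=60/89, sR=12/13; mL=-60/89, mR=-144/1157; mL+mR=-924/1157 → advance -1; mR−mL=636/1157 → turn +1·90°
n=2: pose=(-2,1,E); sL=30/89, sR=30/29; mL=-30/89, mR=-900/2581; mL+mR=-1770/2581 → advance -1; mR−mL=-30/2581 → turn -1·90°
n=3: pose=(-3,1,S); sL=60/97, sR=12/17; mL=-60/97, mR=-72/1649; mL+mR=-1092/1649 → advance -1; mR−mL=948/1649 → turn +1·90°
n=4: pose=(-3,2,E); sL=3/10, sR=15/17; mL=-3/10, mR=-99/340; mL+mR=-201/340 → advance -1; mR−mL=3/340 → turn +1·90°

0 5/3 5/12 -5/3 5/8 -3 0 W
1 60/89 12/13 -60/89 -144/1157 -2 0 S
2 30/89 30/29 -30/89 -900/2581 -2 1 E
3 60/97 12/17 -60/97 -72/1649 -3 1 S
4 3/10 15/17 -3/10 -99/340 -3 2 E
final -4 2 N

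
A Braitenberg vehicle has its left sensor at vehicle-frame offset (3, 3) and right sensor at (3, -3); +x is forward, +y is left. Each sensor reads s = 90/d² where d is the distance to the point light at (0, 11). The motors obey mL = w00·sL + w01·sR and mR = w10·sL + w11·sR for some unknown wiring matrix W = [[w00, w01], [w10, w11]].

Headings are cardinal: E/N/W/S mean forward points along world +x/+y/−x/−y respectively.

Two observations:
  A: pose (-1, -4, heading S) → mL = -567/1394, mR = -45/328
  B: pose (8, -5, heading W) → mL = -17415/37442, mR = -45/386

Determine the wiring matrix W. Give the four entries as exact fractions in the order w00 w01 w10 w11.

-1 -1/2 -1/2 0

obs A: pose=(-1,-4,S) → sL=45/164, sR=9/34, mL=-567/1394, mR=-45/328
obs B: pose=(8,-5,W) → sL=45/193, sR=45/97, mL=-17415/37442, mR=-45/386
sensor matrix S = [[45/164, 9/34], [45/193, 45/97]]; det S = 3422655/52194148
solve [mL_A; mL_B] = S·[w00; w01] and [mR_A; mR_B] = S·[w10; w11]:
  w00 = -1, w01 = -1/2, w10 = -1/2, w11 = 0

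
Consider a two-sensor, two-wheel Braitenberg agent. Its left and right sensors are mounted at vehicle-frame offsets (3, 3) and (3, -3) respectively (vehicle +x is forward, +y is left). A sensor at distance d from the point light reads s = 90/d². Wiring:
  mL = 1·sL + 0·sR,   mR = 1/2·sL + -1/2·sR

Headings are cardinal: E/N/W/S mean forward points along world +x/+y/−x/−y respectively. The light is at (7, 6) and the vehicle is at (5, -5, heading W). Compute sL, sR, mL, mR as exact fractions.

left sensor world pos  = (2, -8); dL² = 221
right sensor world pos = (2, -2); dR² = 89
sL = 90/221 = 90/221
sR = 90/89 = 90/89
mL = 1·sL + 0·sR = 90/221
mR = 1/2·sL + -1/2·sR = -5940/19669

90/221 90/89 90/221 -5940/19669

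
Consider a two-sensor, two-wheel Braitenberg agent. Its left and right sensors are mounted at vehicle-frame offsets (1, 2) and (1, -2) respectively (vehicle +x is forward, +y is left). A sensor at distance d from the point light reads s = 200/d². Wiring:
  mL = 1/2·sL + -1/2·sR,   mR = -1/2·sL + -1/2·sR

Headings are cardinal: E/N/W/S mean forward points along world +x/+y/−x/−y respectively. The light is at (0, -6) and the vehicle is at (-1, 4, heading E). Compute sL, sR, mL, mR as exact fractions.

left sensor world pos  = (0, 6); dL² = 144
right sensor world pos = (0, 2); dR² = 64
sL = 200/144 = 25/18
sR = 200/64 = 25/8
mL = 1/2·sL + -1/2·sR = -125/144
mR = -1/2·sL + -1/2·sR = -325/144

25/18 25/8 -125/144 -325/144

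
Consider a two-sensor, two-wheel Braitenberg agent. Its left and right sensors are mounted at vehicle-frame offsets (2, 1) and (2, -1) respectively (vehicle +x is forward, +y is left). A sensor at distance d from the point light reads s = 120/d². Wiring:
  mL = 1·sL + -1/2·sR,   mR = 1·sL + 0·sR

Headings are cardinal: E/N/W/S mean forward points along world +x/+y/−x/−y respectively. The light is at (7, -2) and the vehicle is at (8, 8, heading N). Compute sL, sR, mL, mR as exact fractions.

left sensor world pos  = (7, 10); dL² = 144
right sensor world pos = (9, 10); dR² = 148
sL = 120/144 = 5/6
sR = 120/148 = 30/37
mL = 1·sL + -1/2·sR = 95/222
mR = 1·sL + 0·sR = 5/6

5/6 30/37 95/222 5/6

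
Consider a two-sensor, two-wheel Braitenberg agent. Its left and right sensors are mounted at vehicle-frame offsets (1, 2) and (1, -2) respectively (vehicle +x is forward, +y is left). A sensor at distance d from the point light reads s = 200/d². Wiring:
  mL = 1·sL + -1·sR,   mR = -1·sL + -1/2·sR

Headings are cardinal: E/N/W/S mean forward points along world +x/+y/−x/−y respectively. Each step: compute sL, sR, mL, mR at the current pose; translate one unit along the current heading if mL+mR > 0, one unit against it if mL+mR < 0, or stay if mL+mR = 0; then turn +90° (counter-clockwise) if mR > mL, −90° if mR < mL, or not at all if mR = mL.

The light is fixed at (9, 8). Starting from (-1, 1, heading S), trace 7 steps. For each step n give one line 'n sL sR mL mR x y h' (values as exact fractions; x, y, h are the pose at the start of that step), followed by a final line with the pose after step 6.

n=0: pose=(-1,1,S); sL=25/16, sR=25/26; mL=125/208, mR=-425/208; mL+mR=-75/52 → advance -1; mR−mL=-275/104 → turn -1·90°
n=1: pose=(-1,2,W); sL=40/37, sR=200/137; mL=-1920/5069, mR=-9180/5069; mL+mR=-300/137 → advance -1; mR−mL=-7260/5069 → turn -1·90°
n=2: pose=(0,2,N); sL=100/73, sR=100/37; mL=-3600/2701, mR=-7350/2701; mL+mR=-150/37 → advance -1; mR−mL=-3750/2701 → turn -1·90°
n=3: pose=(0,1,E); sL=200/89, sR=40/29; mL=2240/2581, mR=-7580/2581; mL+mR=-60/29 → advance -1; mR−mL=-9820/2581 → turn -1·90°
n=4: pose=(-1,1,S); sL=25/16, sR=25/26; mL=125/208, mR=-425/208; mL+mR=-75/52 → advance -1; mR−mL=-275/104 → turn -1·90°
n=5: pose=(-1,2,W); sL=40/37, sR=200/137; mL=-1920/5069, mR=-9180/5069; mL+mR=-300/137 → advance -1; mR−mL=-7260/5069 → turn -1·90°
n=6: pose=(0,2,N); sL=100/73, sR=100/37; mL=-3600/2701, mR=-7350/2701; mL+mR=-150/37 → advance -1; mR−mL=-3750/2701 → turn -1·90°

0 25/16 25/26 125/208 -425/208 -1 1 S
1 40/37 200/137 -1920/5069 -9180/5069 -1 2 W
2 100/73 100/37 -3600/2701 -7350/2701 0 2 N
3 200/89 40/29 2240/2581 -7580/2581 0 1 E
4 25/16 25/26 125/208 -425/208 -1 1 S
5 40/37 200/137 -1920/5069 -9180/5069 -1 2 W
6 100/73 100/37 -3600/2701 -7350/2701 0 2 N
final 0 1 E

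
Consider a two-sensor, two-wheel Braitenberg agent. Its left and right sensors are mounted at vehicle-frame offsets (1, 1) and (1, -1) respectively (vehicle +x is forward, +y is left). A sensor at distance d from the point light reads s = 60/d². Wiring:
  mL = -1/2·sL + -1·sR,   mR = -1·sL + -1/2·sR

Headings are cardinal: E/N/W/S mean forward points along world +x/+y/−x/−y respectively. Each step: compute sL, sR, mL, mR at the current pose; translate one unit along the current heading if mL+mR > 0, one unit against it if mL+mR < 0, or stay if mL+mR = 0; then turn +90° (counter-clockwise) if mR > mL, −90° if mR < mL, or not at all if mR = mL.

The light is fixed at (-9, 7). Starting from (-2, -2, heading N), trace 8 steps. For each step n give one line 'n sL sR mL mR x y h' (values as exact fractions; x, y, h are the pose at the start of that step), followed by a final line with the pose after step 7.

0 3/5 15/32 -123/160 -267/320 -2 -2 N
1 12/29 12/37 -570/1073 -618/1073 -2 -3 E
2 6/17 30/73 -729/1241 -693/1241 -3 -3 S
3 60/113 60/149 -11250/16837 -12330/16837 -3 -2 E
4 15/34 15/29 -1455/1972 -345/493 -4 -2 S
5 12/17 20/39 -574/663 -638/663 -4 -1 E
6 30/53 2/3 -151/159 -143/159 -5 -1 S
7 60/61 60/89 -6330/5429 -7170/5429 -5 0 E
final -6 0 S

n=0: pose=(-2,-2,N); sL=3/5, sR=15/32; mL=-123/160, mR=-267/320; mL+mR=-513/320 → advance -1; mR−mL=-21/320 → turn -1·90°
n=1: pose=(-2,-3,E); sL=12/29, sR=12/37; mL=-570/1073, mR=-618/1073; mL+mR=-1188/1073 → advance -1; mR−mL=-48/1073 → turn -1·90°
n=2: pose=(-3,-3,S); sL=6/17, sR=30/73; mL=-729/1241, mR=-693/1241; mL+mR=-1422/1241 → advance -1; mR−mL=36/1241 → turn +1·90°
n=3: pose=(-3,-2,E); sL=60/113, sR=60/149; mL=-11250/16837, mR=-12330/16837; mL+mR=-23580/16837 → advance -1; mR−mL=-1080/16837 → turn -1·90°
n=4: pose=(-4,-2,S); sL=15/34, sR=15/29; mL=-1455/1972, mR=-345/493; mL+mR=-2835/1972 → advance -1; mR−mL=75/1972 → turn +1·90°
n=5: pose=(-4,-1,E); sL=12/17, sR=20/39; mL=-574/663, mR=-638/663; mL+mR=-404/221 → advance -1; mR−mL=-64/663 → turn -1·90°
n=6: pose=(-5,-1,S); sL=30/53, sR=2/3; mL=-151/159, mR=-143/159; mL+mR=-98/53 → advance -1; mR−mL=8/159 → turn +1·90°
n=7: pose=(-5,0,E); sL=60/61, sR=60/89; mL=-6330/5429, mR=-7170/5429; mL+mR=-13500/5429 → advance -1; mR−mL=-840/5429 → turn -1·90°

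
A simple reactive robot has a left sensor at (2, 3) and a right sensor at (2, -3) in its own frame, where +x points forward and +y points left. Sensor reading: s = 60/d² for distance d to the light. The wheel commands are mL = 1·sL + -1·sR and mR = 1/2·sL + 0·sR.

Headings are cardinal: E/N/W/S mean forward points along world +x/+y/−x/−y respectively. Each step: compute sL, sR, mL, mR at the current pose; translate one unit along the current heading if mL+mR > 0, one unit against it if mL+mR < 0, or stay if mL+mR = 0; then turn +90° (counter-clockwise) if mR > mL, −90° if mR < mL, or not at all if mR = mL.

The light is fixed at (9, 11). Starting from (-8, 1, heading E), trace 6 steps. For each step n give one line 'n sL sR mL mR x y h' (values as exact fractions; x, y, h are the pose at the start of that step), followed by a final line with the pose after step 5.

n=0: pose=(-8,1,E); sL=30/137, sR=30/197; mL=1800/26989, mR=15/137; mL+mR=4755/26989 → advance +1; mR−mL=1155/26989 → turn +1·90°
n=1: pose=(-7,1,N); sL=12/85, sR=60/233; mL=-2304/19805, mR=6/85; mL+mR=-906/19805 → advance -1; mR−mL=3702/19805 → turn +1·90°
n=2: pose=(-7,0,W); sL=3/26, sR=15/97; mL=-99/2522, mR=3/52; mL+mR=93/5044 → advance +1; mR−mL=489/5044 → turn +1·90°
n=3: pose=(-8,0,S); sL=12/73, sR=60/569; mL=2448/41537, mR=6/73; mL+mR=5862/41537 → advance +1; mR−mL=966/41537 → turn +1·90°
n=4: pose=(-8,-1,E); sL=10/51, sR=2/15; mL=16/255, mR=5/51; mL+mR=41/255 → advance +1; mR−mL=3/85 → turn +1·90°
n=5: pose=(-7,-1,N); sL=60/461, sR=60/269; mL=-11520/124009, mR=30/461; mL+mR=-3450/124009 → advance -1; mR−mL=19590/124009 → turn +1·90°

0 30/137 30/197 1800/26989 15/137 -8 1 E
1 12/85 60/233 -2304/19805 6/85 -7 1 N
2 3/26 15/97 -99/2522 3/52 -7 0 W
3 12/73 60/569 2448/41537 6/73 -8 0 S
4 10/51 2/15 16/255 5/51 -8 -1 E
5 60/461 60/269 -11520/124009 30/461 -7 -1 N
final -7 -2 W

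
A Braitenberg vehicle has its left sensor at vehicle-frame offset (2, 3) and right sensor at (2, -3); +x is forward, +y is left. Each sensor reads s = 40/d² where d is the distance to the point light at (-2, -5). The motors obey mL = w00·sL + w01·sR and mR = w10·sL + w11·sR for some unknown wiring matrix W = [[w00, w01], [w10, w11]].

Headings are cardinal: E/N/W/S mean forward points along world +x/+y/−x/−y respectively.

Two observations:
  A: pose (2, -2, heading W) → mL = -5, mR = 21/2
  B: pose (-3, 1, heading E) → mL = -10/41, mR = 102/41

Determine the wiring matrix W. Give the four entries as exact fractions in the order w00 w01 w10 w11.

obs A: pose=(2,-2,W) → sL=10, sR=1, mL=-5, mR=21/2
obs B: pose=(-3,1,E) → sL=20/41, sR=4, mL=-10/41, mR=102/41
sensor matrix S = [[10, 1], [20/41, 4]]; det S = 1620/41
solve [mL_A; mL_B] = S·[w00; w01] and [mR_A; mR_B] = S·[w10; w11]:
  w00 = -1/2, w01 = 0, w10 = 1, w11 = 1/2

-1/2 0 1 1/2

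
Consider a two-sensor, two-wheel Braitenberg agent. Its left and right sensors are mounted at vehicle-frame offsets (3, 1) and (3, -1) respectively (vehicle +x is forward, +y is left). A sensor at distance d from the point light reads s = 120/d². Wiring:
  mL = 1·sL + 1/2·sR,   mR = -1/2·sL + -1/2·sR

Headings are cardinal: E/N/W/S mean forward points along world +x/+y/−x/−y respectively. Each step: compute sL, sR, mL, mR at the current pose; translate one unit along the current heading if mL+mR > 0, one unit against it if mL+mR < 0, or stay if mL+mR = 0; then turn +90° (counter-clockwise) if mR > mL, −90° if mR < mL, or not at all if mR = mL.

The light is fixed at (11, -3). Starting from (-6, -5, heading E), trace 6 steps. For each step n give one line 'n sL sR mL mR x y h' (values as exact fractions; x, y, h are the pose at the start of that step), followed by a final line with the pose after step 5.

n=0: pose=(-6,-5,E); sL=120/197, sR=24/41; mL=7284/8077, mR=-4824/8077; mL+mR=60/197 → advance +1; mR−mL=-12108/8077 → turn -1·90°
n=1: pose=(-5,-5,S); sL=12/25, sR=60/157; mL=2634/3925, mR=-1692/3925; mL+mR=6/25 → advance +1; mR−mL=-4326/3925 → turn -1·90°
n=2: pose=(-5,-6,W); sL=120/377, sR=24/73; mL=13284/27521, mR=-8904/27521; mL+mR=60/377 → advance +1; mR−mL=-22188/27521 → turn -1·90°
n=3: pose=(-6,-6,N); sL=10/27, sR=15/32; mL=1045/1728, mR=-725/1728; mL+mR=5/27 → advance +1; mR−mL=-295/288 → turn -1·90°
n=4: pose=(-6,-5,E); sL=120/197, sR=24/41; mL=7284/8077, mR=-4824/8077; mL+mR=60/197 → advance +1; mR−mL=-12108/8077 → turn -1·90°
n=5: pose=(-5,-5,S); sL=12/25, sR=60/157; mL=2634/3925, mR=-1692/3925; mL+mR=6/25 → advance +1; mR−mL=-4326/3925 → turn -1·90°

0 120/197 24/41 7284/8077 -4824/8077 -6 -5 E
1 12/25 60/157 2634/3925 -1692/3925 -5 -5 S
2 120/377 24/73 13284/27521 -8904/27521 -5 -6 W
3 10/27 15/32 1045/1728 -725/1728 -6 -6 N
4 120/197 24/41 7284/8077 -4824/8077 -6 -5 E
5 12/25 60/157 2634/3925 -1692/3925 -5 -5 S
final -5 -6 W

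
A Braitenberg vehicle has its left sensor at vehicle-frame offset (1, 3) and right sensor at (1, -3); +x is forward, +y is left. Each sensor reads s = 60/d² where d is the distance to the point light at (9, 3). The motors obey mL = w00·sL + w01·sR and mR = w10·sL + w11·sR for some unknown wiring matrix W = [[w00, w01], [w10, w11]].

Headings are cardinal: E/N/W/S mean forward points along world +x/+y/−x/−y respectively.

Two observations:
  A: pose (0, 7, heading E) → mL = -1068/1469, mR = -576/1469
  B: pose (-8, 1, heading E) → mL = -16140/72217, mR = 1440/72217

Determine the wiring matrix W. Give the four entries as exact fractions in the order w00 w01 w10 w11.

obs A: pose=(0,7,E) → sL=60/113, sR=12/13, mL=-1068/1469, mR=-576/1469
obs B: pose=(-8,1,E) → sL=60/257, sR=60/281, mL=-16140/72217, mR=1440/72217
sensor matrix S = [[60/113, 12/13], [60/257, 60/281]]; det S = -10834560/106086773
solve [mL_A; mL_B] = S·[w00; w01] and [mR_A; mR_B] = S·[w10; w11]:
  w00 = -1/2, w01 = -1/2, w10 = 1, w11 = -1

-1/2 -1/2 1 -1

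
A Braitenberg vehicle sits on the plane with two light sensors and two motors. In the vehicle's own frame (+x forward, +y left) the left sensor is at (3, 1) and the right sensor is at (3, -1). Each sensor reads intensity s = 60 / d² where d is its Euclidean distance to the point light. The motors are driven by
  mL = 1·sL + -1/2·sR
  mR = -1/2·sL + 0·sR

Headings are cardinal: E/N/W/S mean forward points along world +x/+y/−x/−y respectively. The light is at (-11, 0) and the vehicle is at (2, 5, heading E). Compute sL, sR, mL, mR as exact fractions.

left sensor world pos  = (5, 6); dL² = 292
right sensor world pos = (5, 4); dR² = 272
sL = 60/292 = 15/73
sR = 60/272 = 15/68
mL = 1·sL + -1/2·sR = 945/9928
mR = -1/2·sL + 0·sR = -15/146

15/73 15/68 945/9928 -15/146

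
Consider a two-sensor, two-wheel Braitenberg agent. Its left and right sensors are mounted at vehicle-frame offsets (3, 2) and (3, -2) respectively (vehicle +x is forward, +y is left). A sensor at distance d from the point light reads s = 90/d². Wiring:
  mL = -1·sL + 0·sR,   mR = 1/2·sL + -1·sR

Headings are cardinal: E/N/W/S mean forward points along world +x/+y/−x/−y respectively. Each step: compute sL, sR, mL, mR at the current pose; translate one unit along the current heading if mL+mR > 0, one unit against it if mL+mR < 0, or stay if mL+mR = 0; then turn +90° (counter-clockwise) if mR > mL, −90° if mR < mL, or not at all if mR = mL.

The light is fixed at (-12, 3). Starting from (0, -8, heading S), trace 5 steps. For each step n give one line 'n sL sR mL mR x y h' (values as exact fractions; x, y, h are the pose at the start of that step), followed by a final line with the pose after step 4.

0 45/196 45/148 -45/196 -2745/14504 0 -8 S
1 90/289 10/41 -90/289 -1045/11849 0 -7 E
2 9/13 45/109 -9/13 -189/2834 -1 -7 N
3 90/233 18/29 -90/233 -2889/6757 -1 -8 W
4 45/82 9/26 -45/82 -153/2132 0 -8 N
final 0 -9 W

n=0: pose=(0,-8,S); sL=45/196, sR=45/148; mL=-45/196, mR=-2745/14504; mL+mR=-6075/14504 → advance -1; mR−mL=585/14504 → turn +1·90°
n=1: pose=(0,-7,E); sL=90/289, sR=10/41; mL=-90/289, mR=-1045/11849; mL+mR=-4735/11849 → advance -1; mR−mL=2645/11849 → turn +1·90°
n=2: pose=(-1,-7,N); sL=9/13, sR=45/109; mL=-9/13, mR=-189/2834; mL+mR=-2151/2834 → advance -1; mR−mL=1773/2834 → turn +1·90°
n=3: pose=(-1,-8,W); sL=90/233, sR=18/29; mL=-90/233, mR=-2889/6757; mL+mR=-5499/6757 → advance -1; mR−mL=-279/6757 → turn -1·90°
n=4: pose=(0,-8,N); sL=45/82, sR=9/26; mL=-45/82, mR=-153/2132; mL+mR=-1323/2132 → advance -1; mR−mL=1017/2132 → turn +1·90°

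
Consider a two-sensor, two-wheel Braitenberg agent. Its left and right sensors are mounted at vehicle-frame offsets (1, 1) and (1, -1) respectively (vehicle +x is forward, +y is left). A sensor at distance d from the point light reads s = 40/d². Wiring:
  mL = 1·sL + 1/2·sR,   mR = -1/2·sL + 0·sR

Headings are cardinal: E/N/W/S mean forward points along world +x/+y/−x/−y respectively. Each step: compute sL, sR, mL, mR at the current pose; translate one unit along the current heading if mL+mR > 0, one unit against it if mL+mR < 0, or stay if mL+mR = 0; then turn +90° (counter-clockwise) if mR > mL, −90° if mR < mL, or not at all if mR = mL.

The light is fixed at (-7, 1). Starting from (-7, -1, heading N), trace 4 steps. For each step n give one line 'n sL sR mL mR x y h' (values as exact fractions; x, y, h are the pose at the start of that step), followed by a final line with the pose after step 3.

0 20 20 30 -10 -7 -1 N
1 40 8 44 -20 -7 0 E
2 5 10 10 -5/2 -6 0 S
3 40/9 40 220/9 -20/9 -6 -1 W
final -7 -1 N

n=0: pose=(-7,-1,N); sL=20, sR=20; mL=30, mR=-10; mL+mR=20 → advance +1; mR−mL=-40 → turn -1·90°
n=1: pose=(-7,0,E); sL=40, sR=8; mL=44, mR=-20; mL+mR=24 → advance +1; mR−mL=-64 → turn -1·90°
n=2: pose=(-6,0,S); sL=5, sR=10; mL=10, mR=-5/2; mL+mR=15/2 → advance +1; mR−mL=-25/2 → turn -1·90°
n=3: pose=(-6,-1,W); sL=40/9, sR=40; mL=220/9, mR=-20/9; mL+mR=200/9 → advance +1; mR−mL=-80/3 → turn -1·90°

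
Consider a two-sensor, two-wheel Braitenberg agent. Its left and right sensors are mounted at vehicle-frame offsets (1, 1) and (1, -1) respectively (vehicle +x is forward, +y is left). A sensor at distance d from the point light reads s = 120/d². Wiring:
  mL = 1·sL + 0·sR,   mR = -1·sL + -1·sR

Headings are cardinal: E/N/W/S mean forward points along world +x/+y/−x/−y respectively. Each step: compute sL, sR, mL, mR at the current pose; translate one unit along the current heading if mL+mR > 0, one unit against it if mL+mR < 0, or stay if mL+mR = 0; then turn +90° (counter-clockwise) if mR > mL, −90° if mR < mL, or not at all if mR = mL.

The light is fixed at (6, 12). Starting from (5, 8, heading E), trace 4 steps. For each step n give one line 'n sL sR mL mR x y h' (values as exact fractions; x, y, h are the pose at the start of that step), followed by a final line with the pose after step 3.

n=0: pose=(5,8,E); sL=40/3, sR=24/5; mL=40/3, mR=-272/15; mL+mR=-24/5 → advance -1; mR−mL=-472/15 → turn -1·90°
n=1: pose=(4,8,S); sL=60/13, sR=60/17; mL=60/13, mR=-1800/221; mL+mR=-60/17 → advance -1; mR−mL=-2820/221 → turn -1·90°
n=2: pose=(4,9,W); sL=24/5, sR=120/13; mL=24/5, mR=-912/65; mL+mR=-120/13 → advance -1; mR−mL=-1224/65 → turn -1·90°
n=3: pose=(5,9,N); sL=15, sR=30; mL=15, mR=-45; mL+mR=-30 → advance -1; mR−mL=-60 → turn -1·90°

0 40/3 24/5 40/3 -272/15 5 8 E
1 60/13 60/17 60/13 -1800/221 4 8 S
2 24/5 120/13 24/5 -912/65 4 9 W
3 15 30 15 -45 5 9 N
final 5 8 E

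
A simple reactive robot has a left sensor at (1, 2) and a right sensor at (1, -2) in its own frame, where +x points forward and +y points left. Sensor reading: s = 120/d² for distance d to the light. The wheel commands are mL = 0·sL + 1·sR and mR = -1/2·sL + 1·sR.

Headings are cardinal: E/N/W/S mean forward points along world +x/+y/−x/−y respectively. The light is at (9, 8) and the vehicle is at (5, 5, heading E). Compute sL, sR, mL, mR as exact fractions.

left sensor world pos  = (6, 7); dL² = 10
right sensor world pos = (6, 3); dR² = 34
sL = 120/10 = 12
sR = 120/34 = 60/17
mL = 0·sL + 1·sR = 60/17
mR = -1/2·sL + 1·sR = -42/17

12 60/17 60/17 -42/17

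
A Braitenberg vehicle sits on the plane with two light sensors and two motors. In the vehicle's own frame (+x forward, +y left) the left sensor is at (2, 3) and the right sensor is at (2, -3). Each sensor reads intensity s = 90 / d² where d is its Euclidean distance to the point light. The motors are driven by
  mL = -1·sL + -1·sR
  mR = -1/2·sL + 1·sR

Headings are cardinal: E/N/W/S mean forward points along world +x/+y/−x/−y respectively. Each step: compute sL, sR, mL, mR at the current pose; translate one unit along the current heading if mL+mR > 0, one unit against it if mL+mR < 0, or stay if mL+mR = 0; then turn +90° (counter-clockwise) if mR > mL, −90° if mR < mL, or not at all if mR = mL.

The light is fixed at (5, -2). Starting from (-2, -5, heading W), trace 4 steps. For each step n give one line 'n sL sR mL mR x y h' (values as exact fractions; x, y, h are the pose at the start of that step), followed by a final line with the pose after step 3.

n=0: pose=(-2,-5,W); sL=10/13, sR=10/9; mL=-220/117, mR=85/117; mL+mR=-15/13 → advance -1; mR−mL=305/117 → turn +1·90°
n=1: pose=(-1,-5,S); sL=45/17, sR=45/53; mL=-3150/901, mR=-855/1802; mL+mR=-135/34 → advance -1; mR−mL=5445/1802 → turn +1·90°
n=2: pose=(-1,-4,E); sL=90/17, sR=90/41; mL=-5220/697, mR=-315/697; mL+mR=-135/17 → advance -1; mR−mL=4905/697 → turn +1·90°
n=3: pose=(-2,-4,N); sL=9/10, sR=45/8; mL=-261/40, mR=207/40; mL+mR=-27/20 → advance -1; mR−mL=117/10 → turn +1·90°

0 10/13 10/9 -220/117 85/117 -2 -5 W
1 45/17 45/53 -3150/901 -855/1802 -1 -5 S
2 90/17 90/41 -5220/697 -315/697 -1 -4 E
3 9/10 45/8 -261/40 207/40 -2 -4 N
final -2 -5 W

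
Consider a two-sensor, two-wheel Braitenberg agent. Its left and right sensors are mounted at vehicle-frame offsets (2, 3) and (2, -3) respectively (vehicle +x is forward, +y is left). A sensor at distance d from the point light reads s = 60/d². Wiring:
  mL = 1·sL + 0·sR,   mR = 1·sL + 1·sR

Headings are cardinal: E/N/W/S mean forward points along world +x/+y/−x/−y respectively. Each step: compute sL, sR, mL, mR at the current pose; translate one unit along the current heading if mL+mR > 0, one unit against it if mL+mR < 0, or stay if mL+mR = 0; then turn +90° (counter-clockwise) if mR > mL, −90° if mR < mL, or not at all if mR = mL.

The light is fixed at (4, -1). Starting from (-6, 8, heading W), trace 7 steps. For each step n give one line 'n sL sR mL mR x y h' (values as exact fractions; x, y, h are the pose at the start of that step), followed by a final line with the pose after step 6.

n=0: pose=(-6,8,W); sL=1/3, sR=5/24; mL=1/3, mR=13/24; mL+mR=7/8 → advance +1; mR−mL=5/24 → turn +1·90°
n=1: pose=(-7,8,S); sL=60/113, sR=12/49; mL=60/113, mR=4296/5537; mL+mR=7236/5537 → advance +1; mR−mL=12/49 → turn +1·90°
n=2: pose=(-7,7,E); sL=30/101, sR=30/53; mL=30/101, mR=4620/5353; mL+mR=6210/5353 → advance +1; mR−mL=30/53 → turn +1·90°
n=3: pose=(-6,7,N); sL=60/269, sR=60/149; mL=60/269, mR=25080/40081; mL+mR=34020/40081 → advance +1; mR−mL=60/149 → turn +1·90°
n=4: pose=(-6,8,W); sL=1/3, sR=5/24; mL=1/3, mR=13/24; mL+mR=7/8 → advance +1; mR−mL=5/24 → turn +1·90°
n=5: pose=(-7,8,S); sL=60/113, sR=12/49; mL=60/113, mR=4296/5537; mL+mR=7236/5537 → advance +1; mR−mL=12/49 → turn +1·90°
n=6: pose=(-7,7,E); sL=30/101, sR=30/53; mL=30/101, mR=4620/5353; mL+mR=6210/5353 → advance +1; mR−mL=30/53 → turn +1·90°

0 1/3 5/24 1/3 13/24 -6 8 W
1 60/113 12/49 60/113 4296/5537 -7 8 S
2 30/101 30/53 30/101 4620/5353 -7 7 E
3 60/269 60/149 60/269 25080/40081 -6 7 N
4 1/3 5/24 1/3 13/24 -6 8 W
5 60/113 12/49 60/113 4296/5537 -7 8 S
6 30/101 30/53 30/101 4620/5353 -7 7 E
final -6 7 N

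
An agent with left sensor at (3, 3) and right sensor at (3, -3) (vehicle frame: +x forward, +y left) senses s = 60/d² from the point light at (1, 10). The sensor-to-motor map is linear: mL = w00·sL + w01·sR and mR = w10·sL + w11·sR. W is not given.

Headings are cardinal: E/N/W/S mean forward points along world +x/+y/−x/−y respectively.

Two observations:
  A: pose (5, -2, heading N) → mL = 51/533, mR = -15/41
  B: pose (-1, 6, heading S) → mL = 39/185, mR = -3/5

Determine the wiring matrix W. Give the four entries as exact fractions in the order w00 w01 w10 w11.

-1/2 1 -1/2 0

obs A: pose=(5,-2,N) → sL=30/41, sR=6/13, mL=51/533, mR=-15/41
obs B: pose=(-1,6,S) → sL=6/5, sR=30/37, mL=39/185, mR=-3/5
sensor matrix S = [[30/41, 6/13], [6/5, 30/37]]; det S = 3888/98605
solve [mL_A; mL_B] = S·[w00; w01] and [mR_A; mR_B] = S·[w10; w11]:
  w00 = -1/2, w01 = 1, w10 = -1/2, w11 = 0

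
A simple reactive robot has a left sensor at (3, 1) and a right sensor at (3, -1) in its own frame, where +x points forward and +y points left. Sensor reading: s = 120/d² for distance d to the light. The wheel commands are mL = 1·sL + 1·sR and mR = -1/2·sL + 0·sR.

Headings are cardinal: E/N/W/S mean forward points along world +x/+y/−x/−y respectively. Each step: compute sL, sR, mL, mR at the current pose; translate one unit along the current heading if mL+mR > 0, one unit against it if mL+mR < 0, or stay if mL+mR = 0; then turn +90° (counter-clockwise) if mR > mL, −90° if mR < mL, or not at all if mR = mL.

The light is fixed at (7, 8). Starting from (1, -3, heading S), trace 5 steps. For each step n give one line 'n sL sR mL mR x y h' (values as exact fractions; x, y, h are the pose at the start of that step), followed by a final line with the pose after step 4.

n=0: pose=(1,-3,S); sL=120/221, sR=24/49; mL=11184/10829, mR=-60/221; mL+mR=8244/10829 → advance +1; mR−mL=-14124/10829 → turn -1·90°
n=1: pose=(1,-4,W); sL=12/25, sR=60/101; mL=2712/2525, mR=-6/25; mL+mR=2106/2525 → advance +1; mR−mL=-3318/2525 → turn -1·90°
n=2: pose=(0,-4,N); sL=24/29, sR=40/39; mL=2096/1131, mR=-12/29; mL+mR=1628/1131 → advance +1; mR−mL=-2564/1131 → turn -1·90°
n=3: pose=(0,-3,E); sL=30/29, sR=3/4; mL=207/116, mR=-15/29; mL+mR=147/116 → advance +1; mR−mL=-267/116 → turn -1·90°
n=4: pose=(1,-3,S); sL=120/221, sR=24/49; mL=11184/10829, mR=-60/221; mL+mR=8244/10829 → advance +1; mR−mL=-14124/10829 → turn -1·90°

0 120/221 24/49 11184/10829 -60/221 1 -3 S
1 12/25 60/101 2712/2525 -6/25 1 -4 W
2 24/29 40/39 2096/1131 -12/29 0 -4 N
3 30/29 3/4 207/116 -15/29 0 -3 E
4 120/221 24/49 11184/10829 -60/221 1 -3 S
final 1 -4 W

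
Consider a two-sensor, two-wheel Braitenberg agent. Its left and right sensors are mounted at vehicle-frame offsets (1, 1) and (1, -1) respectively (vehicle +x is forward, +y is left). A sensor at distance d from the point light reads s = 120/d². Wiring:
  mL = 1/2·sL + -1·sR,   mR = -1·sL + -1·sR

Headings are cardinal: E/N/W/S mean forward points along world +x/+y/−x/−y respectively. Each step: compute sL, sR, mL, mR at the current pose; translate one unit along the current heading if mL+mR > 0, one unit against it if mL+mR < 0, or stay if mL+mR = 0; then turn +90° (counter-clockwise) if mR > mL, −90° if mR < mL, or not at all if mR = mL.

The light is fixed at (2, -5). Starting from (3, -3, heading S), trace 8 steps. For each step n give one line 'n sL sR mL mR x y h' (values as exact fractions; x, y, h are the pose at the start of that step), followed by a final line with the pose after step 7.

n=0: pose=(3,-3,S); sL=24, sR=120; mL=-108, mR=-144; mL+mR=-252 → advance -1; mR−mL=-36 → turn -1·90°
n=1: pose=(3,-2,W); sL=30, sR=15/2; mL=15/2, mR=-75/2; mL+mR=-30 → advance -1; mR−mL=-45 → turn -1·90°
n=2: pose=(4,-2,N); sL=120/17, sR=24/5; mL=-108/85, mR=-1008/85; mL+mR=-1116/85 → advance -1; mR−mL=-180/17 → turn -1·90°
n=3: pose=(4,-3,E); sL=20/3, sR=12; mL=-26/3, mR=-56/3; mL+mR=-82/3 → advance -1; mR−mL=-10 → turn -1·90°
n=4: pose=(3,-3,S); sL=24, sR=120; mL=-108, mR=-144; mL+mR=-252 → advance -1; mR−mL=-36 → turn -1·90°
n=5: pose=(3,-2,W); sL=30, sR=15/2; mL=15/2, mR=-75/2; mL+mR=-30 → advance -1; mR−mL=-45 → turn -1·90°
n=6: pose=(4,-2,N); sL=120/17, sR=24/5; mL=-108/85, mR=-1008/85; mL+mR=-1116/85 → advance -1; mR−mL=-180/17 → turn -1·90°
n=7: pose=(4,-3,E); sL=20/3, sR=12; mL=-26/3, mR=-56/3; mL+mR=-82/3 → advance -1; mR−mL=-10 → turn -1·90°

0 24 120 -108 -144 3 -3 S
1 30 15/2 15/2 -75/2 3 -2 W
2 120/17 24/5 -108/85 -1008/85 4 -2 N
3 20/3 12 -26/3 -56/3 4 -3 E
4 24 120 -108 -144 3 -3 S
5 30 15/2 15/2 -75/2 3 -2 W
6 120/17 24/5 -108/85 -1008/85 4 -2 N
7 20/3 12 -26/3 -56/3 4 -3 E
final 3 -3 S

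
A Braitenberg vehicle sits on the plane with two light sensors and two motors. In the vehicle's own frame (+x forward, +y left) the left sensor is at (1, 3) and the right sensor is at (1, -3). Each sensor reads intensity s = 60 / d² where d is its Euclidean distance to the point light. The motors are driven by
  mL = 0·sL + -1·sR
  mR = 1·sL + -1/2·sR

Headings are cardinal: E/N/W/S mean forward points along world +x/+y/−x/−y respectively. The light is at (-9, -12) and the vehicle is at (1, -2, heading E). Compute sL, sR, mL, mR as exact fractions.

left sensor world pos  = (2, 1); dL² = 290
right sensor world pos = (2, -5); dR² = 170
sL = 60/290 = 6/29
sR = 60/170 = 6/17
mL = 0·sL + -1·sR = -6/17
mR = 1·sL + -1/2·sR = 15/493

6/29 6/17 -6/17 15/493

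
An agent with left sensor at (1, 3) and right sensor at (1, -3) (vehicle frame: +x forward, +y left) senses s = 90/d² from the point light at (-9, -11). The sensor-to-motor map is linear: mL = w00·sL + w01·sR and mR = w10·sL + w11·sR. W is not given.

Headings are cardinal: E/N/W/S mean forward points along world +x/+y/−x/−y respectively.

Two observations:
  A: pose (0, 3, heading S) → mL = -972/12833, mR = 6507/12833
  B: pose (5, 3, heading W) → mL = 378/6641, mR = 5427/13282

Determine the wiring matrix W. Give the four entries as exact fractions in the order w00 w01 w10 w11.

obs A: pose=(0,3,S) → sL=90/313, sR=18/41, mL=-972/12833, mR=6507/12833
obs B: pose=(5,3,W) → sL=9/29, sR=45/229, mL=378/6641, mR=5427/13282
sensor matrix S = [[90/313, 18/41], [9/29, 45/229]]; det S = -6796224/85223953
solve [mL_A; mL_B] = S·[w00; w01] and [mR_A; mR_B] = S·[w10; w11]:
  w00 = 1/2, w01 = -1/2, w10 = 1, w11 = 1/2

1/2 -1/2 1 1/2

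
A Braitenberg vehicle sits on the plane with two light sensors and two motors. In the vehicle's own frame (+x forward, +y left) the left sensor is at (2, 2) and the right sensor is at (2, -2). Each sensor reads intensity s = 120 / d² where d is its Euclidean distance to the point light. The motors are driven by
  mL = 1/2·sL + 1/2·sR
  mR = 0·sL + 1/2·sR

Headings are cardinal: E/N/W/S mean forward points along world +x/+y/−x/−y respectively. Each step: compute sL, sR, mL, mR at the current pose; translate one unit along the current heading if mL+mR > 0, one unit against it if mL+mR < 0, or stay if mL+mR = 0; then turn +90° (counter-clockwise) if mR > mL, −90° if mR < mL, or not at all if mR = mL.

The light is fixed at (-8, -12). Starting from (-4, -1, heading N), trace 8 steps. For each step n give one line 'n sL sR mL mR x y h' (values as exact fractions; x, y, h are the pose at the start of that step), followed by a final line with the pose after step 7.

n=0: pose=(-4,-1,N); sL=120/173, sR=24/41; mL=4536/7093, mR=12/41; mL+mR=6612/7093 → advance +1; mR−mL=-60/173 → turn -1·90°
n=1: pose=(-4,0,E); sL=15/29, sR=15/17; mL=345/493, mR=15/34; mL+mR=1125/986 → advance +1; mR−mL=-15/58 → turn -1·90°
n=2: pose=(-3,0,S); sL=120/149, sR=120/109; mL=15480/16241, mR=60/109; mL+mR=24420/16241 → advance +1; mR−mL=-60/149 → turn -1·90°
n=3: pose=(-3,-1,W); sL=4/3, sR=60/89; mL=268/267, mR=30/89; mL+mR=358/267 → advance +1; mR−mL=-2/3 → turn -1·90°
n=4: pose=(-4,-1,N); sL=120/173, sR=24/41; mL=4536/7093, mR=12/41; mL+mR=6612/7093 → advance +1; mR−mL=-60/173 → turn -1·90°
n=5: pose=(-4,0,E); sL=15/29, sR=15/17; mL=345/493, mR=15/34; mL+mR=1125/986 → advance +1; mR−mL=-15/58 → turn -1·90°
n=6: pose=(-3,0,S); sL=120/149, sR=120/109; mL=15480/16241, mR=60/109; mL+mR=24420/16241 → advance +1; mR−mL=-60/149 → turn -1·90°
n=7: pose=(-3,-1,W); sL=4/3, sR=60/89; mL=268/267, mR=30/89; mL+mR=358/267 → advance +1; mR−mL=-2/3 → turn -1·90°

0 120/173 24/41 4536/7093 12/41 -4 -1 N
1 15/29 15/17 345/493 15/34 -4 0 E
2 120/149 120/109 15480/16241 60/109 -3 0 S
3 4/3 60/89 268/267 30/89 -3 -1 W
4 120/173 24/41 4536/7093 12/41 -4 -1 N
5 15/29 15/17 345/493 15/34 -4 0 E
6 120/149 120/109 15480/16241 60/109 -3 0 S
7 4/3 60/89 268/267 30/89 -3 -1 W
final -4 -1 N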